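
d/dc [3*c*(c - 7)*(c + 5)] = 9*c^2 - 12*c - 105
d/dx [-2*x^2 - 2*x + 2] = -4*x - 2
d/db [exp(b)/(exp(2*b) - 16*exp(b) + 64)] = (-exp(b) - 8)*exp(b)/(exp(3*b) - 24*exp(2*b) + 192*exp(b) - 512)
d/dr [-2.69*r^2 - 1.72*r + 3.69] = -5.38*r - 1.72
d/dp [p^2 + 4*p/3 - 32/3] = 2*p + 4/3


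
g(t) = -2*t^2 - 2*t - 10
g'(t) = -4*t - 2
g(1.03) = -14.18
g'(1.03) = -6.12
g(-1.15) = -10.34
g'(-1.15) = 2.60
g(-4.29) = -38.23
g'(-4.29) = 15.16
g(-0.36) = -9.54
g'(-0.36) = -0.56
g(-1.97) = -13.82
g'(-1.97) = 5.88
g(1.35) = -16.34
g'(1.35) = -7.40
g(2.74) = -30.50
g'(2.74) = -12.96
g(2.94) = -33.17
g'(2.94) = -13.76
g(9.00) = -190.00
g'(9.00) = -38.00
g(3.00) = -34.00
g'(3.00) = -14.00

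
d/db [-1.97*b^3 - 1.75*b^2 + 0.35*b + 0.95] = -5.91*b^2 - 3.5*b + 0.35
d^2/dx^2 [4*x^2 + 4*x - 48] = 8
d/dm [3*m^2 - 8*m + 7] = 6*m - 8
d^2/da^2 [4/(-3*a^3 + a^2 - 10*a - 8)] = 8*((9*a - 1)*(3*a^3 - a^2 + 10*a + 8) - (9*a^2 - 2*a + 10)^2)/(3*a^3 - a^2 + 10*a + 8)^3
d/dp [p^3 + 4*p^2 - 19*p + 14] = 3*p^2 + 8*p - 19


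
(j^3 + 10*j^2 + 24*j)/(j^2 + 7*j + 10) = j*(j^2 + 10*j + 24)/(j^2 + 7*j + 10)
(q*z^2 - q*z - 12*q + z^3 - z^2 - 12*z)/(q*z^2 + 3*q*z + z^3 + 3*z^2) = (z - 4)/z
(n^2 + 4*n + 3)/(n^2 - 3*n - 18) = (n + 1)/(n - 6)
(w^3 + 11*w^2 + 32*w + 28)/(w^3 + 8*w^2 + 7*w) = (w^2 + 4*w + 4)/(w*(w + 1))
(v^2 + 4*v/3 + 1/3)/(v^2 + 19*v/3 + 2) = (v + 1)/(v + 6)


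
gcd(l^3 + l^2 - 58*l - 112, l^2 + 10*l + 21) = l + 7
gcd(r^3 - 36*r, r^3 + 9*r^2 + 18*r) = r^2 + 6*r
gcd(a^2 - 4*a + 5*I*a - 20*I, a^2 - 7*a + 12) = a - 4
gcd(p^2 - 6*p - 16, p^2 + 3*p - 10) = 1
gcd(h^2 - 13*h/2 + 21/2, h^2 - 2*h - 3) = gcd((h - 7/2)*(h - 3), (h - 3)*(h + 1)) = h - 3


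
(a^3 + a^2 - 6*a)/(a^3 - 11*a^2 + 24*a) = (a^2 + a - 6)/(a^2 - 11*a + 24)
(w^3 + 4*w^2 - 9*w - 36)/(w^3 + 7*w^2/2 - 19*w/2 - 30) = 2*(w + 3)/(2*w + 5)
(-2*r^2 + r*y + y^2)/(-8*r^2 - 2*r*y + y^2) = (-r + y)/(-4*r + y)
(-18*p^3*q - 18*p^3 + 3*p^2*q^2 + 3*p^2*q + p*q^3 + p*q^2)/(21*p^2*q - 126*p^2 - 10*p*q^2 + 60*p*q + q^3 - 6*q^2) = p*(-6*p*q - 6*p - q^2 - q)/(7*p*q - 42*p - q^2 + 6*q)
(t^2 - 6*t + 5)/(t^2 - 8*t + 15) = (t - 1)/(t - 3)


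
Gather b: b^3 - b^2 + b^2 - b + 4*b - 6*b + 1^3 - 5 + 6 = b^3 - 3*b + 2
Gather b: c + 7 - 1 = c + 6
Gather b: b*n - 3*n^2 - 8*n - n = b*n - 3*n^2 - 9*n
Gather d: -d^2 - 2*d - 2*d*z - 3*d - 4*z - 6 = -d^2 + d*(-2*z - 5) - 4*z - 6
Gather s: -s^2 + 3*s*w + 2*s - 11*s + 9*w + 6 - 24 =-s^2 + s*(3*w - 9) + 9*w - 18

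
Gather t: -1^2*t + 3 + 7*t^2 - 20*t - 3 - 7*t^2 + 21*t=0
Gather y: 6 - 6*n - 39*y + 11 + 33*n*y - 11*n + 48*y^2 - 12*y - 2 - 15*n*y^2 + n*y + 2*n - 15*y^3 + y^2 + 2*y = -15*n - 15*y^3 + y^2*(49 - 15*n) + y*(34*n - 49) + 15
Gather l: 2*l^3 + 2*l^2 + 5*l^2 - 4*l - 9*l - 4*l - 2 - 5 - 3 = 2*l^3 + 7*l^2 - 17*l - 10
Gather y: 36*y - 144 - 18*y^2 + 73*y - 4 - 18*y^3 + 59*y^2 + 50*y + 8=-18*y^3 + 41*y^2 + 159*y - 140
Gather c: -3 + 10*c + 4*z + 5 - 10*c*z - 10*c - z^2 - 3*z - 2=-10*c*z - z^2 + z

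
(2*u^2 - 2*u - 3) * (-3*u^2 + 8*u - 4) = -6*u^4 + 22*u^3 - 15*u^2 - 16*u + 12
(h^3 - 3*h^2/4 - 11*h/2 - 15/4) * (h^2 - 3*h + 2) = h^5 - 15*h^4/4 - 5*h^3/4 + 45*h^2/4 + h/4 - 15/2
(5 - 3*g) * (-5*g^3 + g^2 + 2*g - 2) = 15*g^4 - 28*g^3 - g^2 + 16*g - 10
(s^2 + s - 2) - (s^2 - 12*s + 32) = 13*s - 34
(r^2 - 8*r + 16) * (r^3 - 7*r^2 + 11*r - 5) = r^5 - 15*r^4 + 83*r^3 - 205*r^2 + 216*r - 80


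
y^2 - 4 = (y - 2)*(y + 2)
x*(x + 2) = x^2 + 2*x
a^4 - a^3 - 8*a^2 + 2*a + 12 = (a - 3)*(a + 2)*(a - sqrt(2))*(a + sqrt(2))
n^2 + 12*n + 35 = (n + 5)*(n + 7)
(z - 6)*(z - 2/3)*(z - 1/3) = z^3 - 7*z^2 + 56*z/9 - 4/3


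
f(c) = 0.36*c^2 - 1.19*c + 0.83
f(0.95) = 0.02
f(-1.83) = 4.21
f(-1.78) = 4.09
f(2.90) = 0.41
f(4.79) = 3.39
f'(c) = 0.72*c - 1.19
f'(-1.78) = -2.47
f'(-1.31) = -2.13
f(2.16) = -0.06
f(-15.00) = 99.68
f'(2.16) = 0.37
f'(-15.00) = -11.99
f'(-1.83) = -2.51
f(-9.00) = 40.70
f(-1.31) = 3.01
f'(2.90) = 0.90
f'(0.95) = -0.51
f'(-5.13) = -4.88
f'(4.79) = 2.26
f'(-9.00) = -7.67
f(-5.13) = 16.41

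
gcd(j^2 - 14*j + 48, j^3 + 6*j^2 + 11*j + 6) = 1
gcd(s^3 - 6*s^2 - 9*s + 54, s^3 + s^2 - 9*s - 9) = s^2 - 9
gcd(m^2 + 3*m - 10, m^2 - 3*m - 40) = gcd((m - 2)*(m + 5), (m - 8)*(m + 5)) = m + 5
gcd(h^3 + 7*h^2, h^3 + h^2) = h^2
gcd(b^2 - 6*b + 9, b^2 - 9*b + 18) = b - 3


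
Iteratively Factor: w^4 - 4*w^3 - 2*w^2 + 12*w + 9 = (w - 3)*(w^3 - w^2 - 5*w - 3) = (w - 3)*(w + 1)*(w^2 - 2*w - 3) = (w - 3)^2*(w + 1)*(w + 1)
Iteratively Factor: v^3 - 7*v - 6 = (v + 1)*(v^2 - v - 6) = (v - 3)*(v + 1)*(v + 2)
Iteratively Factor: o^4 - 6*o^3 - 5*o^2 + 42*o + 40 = (o + 1)*(o^3 - 7*o^2 + 2*o + 40) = (o - 5)*(o + 1)*(o^2 - 2*o - 8) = (o - 5)*(o - 4)*(o + 1)*(o + 2)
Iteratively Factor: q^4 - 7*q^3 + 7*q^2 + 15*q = (q - 3)*(q^3 - 4*q^2 - 5*q) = q*(q - 3)*(q^2 - 4*q - 5) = q*(q - 5)*(q - 3)*(q + 1)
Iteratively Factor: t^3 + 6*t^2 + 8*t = (t + 2)*(t^2 + 4*t) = t*(t + 2)*(t + 4)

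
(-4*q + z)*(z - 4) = -4*q*z + 16*q + z^2 - 4*z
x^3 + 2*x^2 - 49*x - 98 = (x - 7)*(x + 2)*(x + 7)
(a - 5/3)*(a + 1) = a^2 - 2*a/3 - 5/3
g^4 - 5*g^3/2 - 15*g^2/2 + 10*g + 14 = (g - 7/2)*(g - 2)*(g + 1)*(g + 2)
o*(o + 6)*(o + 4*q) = o^3 + 4*o^2*q + 6*o^2 + 24*o*q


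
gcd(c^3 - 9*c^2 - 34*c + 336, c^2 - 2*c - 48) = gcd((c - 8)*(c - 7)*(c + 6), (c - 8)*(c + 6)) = c^2 - 2*c - 48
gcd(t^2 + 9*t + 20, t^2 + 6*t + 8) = t + 4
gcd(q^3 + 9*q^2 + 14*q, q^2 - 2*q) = q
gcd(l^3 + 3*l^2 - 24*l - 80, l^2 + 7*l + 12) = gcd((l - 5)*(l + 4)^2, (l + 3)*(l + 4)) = l + 4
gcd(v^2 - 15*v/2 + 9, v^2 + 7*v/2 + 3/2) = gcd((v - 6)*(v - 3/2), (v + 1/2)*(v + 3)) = 1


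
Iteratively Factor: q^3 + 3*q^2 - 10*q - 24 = (q - 3)*(q^2 + 6*q + 8) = (q - 3)*(q + 2)*(q + 4)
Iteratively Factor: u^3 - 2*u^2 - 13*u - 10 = (u + 2)*(u^2 - 4*u - 5) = (u + 1)*(u + 2)*(u - 5)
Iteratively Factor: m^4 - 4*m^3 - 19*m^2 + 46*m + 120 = (m - 5)*(m^3 + m^2 - 14*m - 24) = (m - 5)*(m + 3)*(m^2 - 2*m - 8) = (m - 5)*(m - 4)*(m + 3)*(m + 2)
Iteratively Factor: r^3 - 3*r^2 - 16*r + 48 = (r - 4)*(r^2 + r - 12) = (r - 4)*(r - 3)*(r + 4)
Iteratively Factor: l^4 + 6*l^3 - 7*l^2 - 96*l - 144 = (l - 4)*(l^3 + 10*l^2 + 33*l + 36) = (l - 4)*(l + 3)*(l^2 + 7*l + 12) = (l - 4)*(l + 3)*(l + 4)*(l + 3)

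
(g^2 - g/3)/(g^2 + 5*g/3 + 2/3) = g*(3*g - 1)/(3*g^2 + 5*g + 2)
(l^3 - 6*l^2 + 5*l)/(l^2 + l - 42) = l*(l^2 - 6*l + 5)/(l^2 + l - 42)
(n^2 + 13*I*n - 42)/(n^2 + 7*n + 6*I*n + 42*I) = (n + 7*I)/(n + 7)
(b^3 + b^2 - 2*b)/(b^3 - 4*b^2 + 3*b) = (b + 2)/(b - 3)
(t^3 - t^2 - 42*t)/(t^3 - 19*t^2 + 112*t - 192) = t*(t^2 - t - 42)/(t^3 - 19*t^2 + 112*t - 192)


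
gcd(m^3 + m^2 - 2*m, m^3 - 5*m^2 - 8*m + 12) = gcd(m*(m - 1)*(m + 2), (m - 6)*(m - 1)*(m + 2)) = m^2 + m - 2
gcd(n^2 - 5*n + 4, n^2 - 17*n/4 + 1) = n - 4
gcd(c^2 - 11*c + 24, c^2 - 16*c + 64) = c - 8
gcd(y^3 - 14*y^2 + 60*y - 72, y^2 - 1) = 1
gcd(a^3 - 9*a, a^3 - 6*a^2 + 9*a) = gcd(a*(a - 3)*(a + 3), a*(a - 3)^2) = a^2 - 3*a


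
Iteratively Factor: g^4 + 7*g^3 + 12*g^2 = (g + 4)*(g^3 + 3*g^2) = g*(g + 4)*(g^2 + 3*g) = g*(g + 3)*(g + 4)*(g)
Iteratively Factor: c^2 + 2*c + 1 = (c + 1)*(c + 1)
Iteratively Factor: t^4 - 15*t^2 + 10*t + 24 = (t + 4)*(t^3 - 4*t^2 + t + 6) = (t - 3)*(t + 4)*(t^2 - t - 2) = (t - 3)*(t - 2)*(t + 4)*(t + 1)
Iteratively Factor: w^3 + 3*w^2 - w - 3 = (w - 1)*(w^2 + 4*w + 3) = (w - 1)*(w + 1)*(w + 3)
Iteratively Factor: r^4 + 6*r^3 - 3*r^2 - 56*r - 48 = (r + 1)*(r^3 + 5*r^2 - 8*r - 48) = (r + 1)*(r + 4)*(r^2 + r - 12) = (r - 3)*(r + 1)*(r + 4)*(r + 4)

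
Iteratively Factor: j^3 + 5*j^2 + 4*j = (j + 4)*(j^2 + j) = (j + 1)*(j + 4)*(j)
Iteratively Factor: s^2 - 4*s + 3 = (s - 1)*(s - 3)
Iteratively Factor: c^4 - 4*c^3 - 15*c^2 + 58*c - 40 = (c - 1)*(c^3 - 3*c^2 - 18*c + 40) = (c - 2)*(c - 1)*(c^2 - c - 20) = (c - 5)*(c - 2)*(c - 1)*(c + 4)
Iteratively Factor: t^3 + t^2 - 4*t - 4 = (t + 2)*(t^2 - t - 2) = (t + 1)*(t + 2)*(t - 2)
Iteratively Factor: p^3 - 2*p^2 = (p - 2)*(p^2) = p*(p - 2)*(p)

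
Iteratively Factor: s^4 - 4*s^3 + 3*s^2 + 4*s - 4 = (s + 1)*(s^3 - 5*s^2 + 8*s - 4) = (s - 1)*(s + 1)*(s^2 - 4*s + 4) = (s - 2)*(s - 1)*(s + 1)*(s - 2)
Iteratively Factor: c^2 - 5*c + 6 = (c - 2)*(c - 3)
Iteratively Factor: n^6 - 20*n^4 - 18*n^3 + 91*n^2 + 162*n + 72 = (n + 3)*(n^5 - 3*n^4 - 11*n^3 + 15*n^2 + 46*n + 24) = (n - 4)*(n + 3)*(n^4 + n^3 - 7*n^2 - 13*n - 6) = (n - 4)*(n - 3)*(n + 3)*(n^3 + 4*n^2 + 5*n + 2) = (n - 4)*(n - 3)*(n + 1)*(n + 3)*(n^2 + 3*n + 2) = (n - 4)*(n - 3)*(n + 1)*(n + 2)*(n + 3)*(n + 1)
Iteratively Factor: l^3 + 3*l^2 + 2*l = (l)*(l^2 + 3*l + 2) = l*(l + 2)*(l + 1)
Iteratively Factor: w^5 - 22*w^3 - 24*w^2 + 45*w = (w + 3)*(w^4 - 3*w^3 - 13*w^2 + 15*w) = (w + 3)^2*(w^3 - 6*w^2 + 5*w) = (w - 5)*(w + 3)^2*(w^2 - w) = (w - 5)*(w - 1)*(w + 3)^2*(w)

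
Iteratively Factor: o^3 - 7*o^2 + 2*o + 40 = (o - 4)*(o^2 - 3*o - 10) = (o - 4)*(o + 2)*(o - 5)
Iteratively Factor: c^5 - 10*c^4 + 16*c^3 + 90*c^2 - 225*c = (c - 5)*(c^4 - 5*c^3 - 9*c^2 + 45*c) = (c - 5)*(c - 3)*(c^3 - 2*c^2 - 15*c) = (c - 5)^2*(c - 3)*(c^2 + 3*c) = (c - 5)^2*(c - 3)*(c + 3)*(c)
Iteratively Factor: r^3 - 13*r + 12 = (r - 1)*(r^2 + r - 12) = (r - 3)*(r - 1)*(r + 4)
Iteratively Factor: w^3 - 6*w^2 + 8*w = (w - 4)*(w^2 - 2*w) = w*(w - 4)*(w - 2)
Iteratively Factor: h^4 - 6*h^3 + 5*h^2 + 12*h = (h - 3)*(h^3 - 3*h^2 - 4*h) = (h - 3)*(h + 1)*(h^2 - 4*h) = h*(h - 3)*(h + 1)*(h - 4)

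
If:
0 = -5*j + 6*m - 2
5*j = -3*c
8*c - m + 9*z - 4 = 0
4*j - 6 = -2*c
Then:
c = -15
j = 9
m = 47/6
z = 791/54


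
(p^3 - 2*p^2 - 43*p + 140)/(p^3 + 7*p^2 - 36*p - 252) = (p^2 - 9*p + 20)/(p^2 - 36)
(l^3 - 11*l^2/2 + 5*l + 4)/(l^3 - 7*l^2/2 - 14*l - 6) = (l^2 - 6*l + 8)/(l^2 - 4*l - 12)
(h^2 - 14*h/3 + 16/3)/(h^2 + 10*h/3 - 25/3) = (3*h^2 - 14*h + 16)/(3*h^2 + 10*h - 25)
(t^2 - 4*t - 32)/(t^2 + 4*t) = (t - 8)/t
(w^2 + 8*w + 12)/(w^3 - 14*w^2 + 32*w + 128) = (w + 6)/(w^2 - 16*w + 64)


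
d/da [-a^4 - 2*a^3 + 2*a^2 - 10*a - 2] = -4*a^3 - 6*a^2 + 4*a - 10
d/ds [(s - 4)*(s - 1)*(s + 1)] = 3*s^2 - 8*s - 1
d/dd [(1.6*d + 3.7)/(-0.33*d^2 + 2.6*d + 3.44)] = (0.528*d^2 + 2.442*d - 4.116)/(0.1089*d^4 - 1.716*d^3 + 4.4896*d^2 + 17.888*d + 11.8336)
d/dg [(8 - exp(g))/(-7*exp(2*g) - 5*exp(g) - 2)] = (-(exp(g) - 8)*(14*exp(g) + 5) + 7*exp(2*g) + 5*exp(g) + 2)*exp(g)/(7*exp(2*g) + 5*exp(g) + 2)^2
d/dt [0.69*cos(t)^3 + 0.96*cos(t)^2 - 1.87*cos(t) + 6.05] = (-2.07*cos(t)^2 - 1.92*cos(t) + 1.87)*sin(t)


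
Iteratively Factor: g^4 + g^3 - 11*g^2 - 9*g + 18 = (g - 3)*(g^3 + 4*g^2 + g - 6) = (g - 3)*(g + 3)*(g^2 + g - 2) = (g - 3)*(g - 1)*(g + 3)*(g + 2)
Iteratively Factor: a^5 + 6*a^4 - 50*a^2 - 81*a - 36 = (a + 1)*(a^4 + 5*a^3 - 5*a^2 - 45*a - 36) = (a + 1)*(a + 4)*(a^3 + a^2 - 9*a - 9) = (a + 1)*(a + 3)*(a + 4)*(a^2 - 2*a - 3) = (a - 3)*(a + 1)*(a + 3)*(a + 4)*(a + 1)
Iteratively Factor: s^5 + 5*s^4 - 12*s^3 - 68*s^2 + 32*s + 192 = (s + 4)*(s^4 + s^3 - 16*s^2 - 4*s + 48) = (s + 2)*(s + 4)*(s^3 - s^2 - 14*s + 24) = (s - 2)*(s + 2)*(s + 4)*(s^2 + s - 12) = (s - 3)*(s - 2)*(s + 2)*(s + 4)*(s + 4)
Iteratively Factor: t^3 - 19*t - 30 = (t + 2)*(t^2 - 2*t - 15) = (t - 5)*(t + 2)*(t + 3)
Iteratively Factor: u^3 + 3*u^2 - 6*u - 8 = (u - 2)*(u^2 + 5*u + 4) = (u - 2)*(u + 4)*(u + 1)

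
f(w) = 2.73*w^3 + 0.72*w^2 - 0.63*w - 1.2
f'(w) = 8.19*w^2 + 1.44*w - 0.63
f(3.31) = 103.61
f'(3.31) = 93.87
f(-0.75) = -1.47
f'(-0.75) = 2.90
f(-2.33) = -30.36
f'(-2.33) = 40.48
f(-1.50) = -7.85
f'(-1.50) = 15.64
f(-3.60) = -116.97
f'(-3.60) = 100.33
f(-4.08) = -172.06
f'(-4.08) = 129.83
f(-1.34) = -5.63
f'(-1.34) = 12.15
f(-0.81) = -1.67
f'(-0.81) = 3.58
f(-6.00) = -561.18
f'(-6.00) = 285.57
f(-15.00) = -9043.50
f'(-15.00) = 1820.52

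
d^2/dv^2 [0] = 0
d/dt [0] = 0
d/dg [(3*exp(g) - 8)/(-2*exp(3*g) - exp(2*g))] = (12*exp(2*g) - 45*exp(g) - 16)*exp(-2*g)/(4*exp(2*g) + 4*exp(g) + 1)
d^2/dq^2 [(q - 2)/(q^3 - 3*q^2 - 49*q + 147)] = 2*((q - 2)*(-3*q^2 + 6*q + 49)^2 + (-3*q^2 + 6*q - 3*(q - 2)*(q - 1) + 49)*(q^3 - 3*q^2 - 49*q + 147))/(q^3 - 3*q^2 - 49*q + 147)^3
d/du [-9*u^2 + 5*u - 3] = 5 - 18*u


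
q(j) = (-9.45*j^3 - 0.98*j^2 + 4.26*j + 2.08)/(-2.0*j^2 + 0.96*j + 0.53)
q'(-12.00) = 4.72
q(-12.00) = -53.98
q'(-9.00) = 4.72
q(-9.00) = -39.82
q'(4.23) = 4.70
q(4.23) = 22.85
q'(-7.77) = 4.72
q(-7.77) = -34.01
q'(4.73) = 4.71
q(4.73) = 25.20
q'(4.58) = 4.71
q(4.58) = 24.49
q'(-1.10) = 4.04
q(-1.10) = -2.98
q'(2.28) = 4.65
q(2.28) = 13.72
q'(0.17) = 3.00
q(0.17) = 4.30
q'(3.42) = 4.69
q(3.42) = 19.04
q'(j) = (4.0*j - 0.96)*(-9.45*j^3 - 0.98*j^2 + 4.26*j + 2.08)/(-2.0*j^2 + 0.96*j + 0.53)^2 + (-28.35*j^2 - 1.96*j + 4.26)/(-2.0*j^2 + 0.96*j + 0.53)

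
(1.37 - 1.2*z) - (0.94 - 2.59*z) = 1.39*z + 0.43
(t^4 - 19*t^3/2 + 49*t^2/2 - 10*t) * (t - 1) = t^5 - 21*t^4/2 + 34*t^3 - 69*t^2/2 + 10*t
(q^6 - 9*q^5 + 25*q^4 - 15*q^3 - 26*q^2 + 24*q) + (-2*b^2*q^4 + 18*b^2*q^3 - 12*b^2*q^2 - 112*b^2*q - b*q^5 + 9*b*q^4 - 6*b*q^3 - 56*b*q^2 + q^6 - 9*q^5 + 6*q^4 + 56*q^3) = -2*b^2*q^4 + 18*b^2*q^3 - 12*b^2*q^2 - 112*b^2*q - b*q^5 + 9*b*q^4 - 6*b*q^3 - 56*b*q^2 + 2*q^6 - 18*q^5 + 31*q^4 + 41*q^3 - 26*q^2 + 24*q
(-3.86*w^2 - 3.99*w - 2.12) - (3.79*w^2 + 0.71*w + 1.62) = -7.65*w^2 - 4.7*w - 3.74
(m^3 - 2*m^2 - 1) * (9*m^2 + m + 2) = 9*m^5 - 17*m^4 - 13*m^2 - m - 2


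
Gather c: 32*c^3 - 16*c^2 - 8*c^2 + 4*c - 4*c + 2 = 32*c^3 - 24*c^2 + 2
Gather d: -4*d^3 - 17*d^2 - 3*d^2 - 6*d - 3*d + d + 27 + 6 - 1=-4*d^3 - 20*d^2 - 8*d + 32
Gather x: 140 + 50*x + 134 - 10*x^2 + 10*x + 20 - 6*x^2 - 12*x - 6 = -16*x^2 + 48*x + 288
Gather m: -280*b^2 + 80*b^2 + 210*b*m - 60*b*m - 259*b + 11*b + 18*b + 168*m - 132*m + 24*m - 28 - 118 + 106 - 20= -200*b^2 - 230*b + m*(150*b + 60) - 60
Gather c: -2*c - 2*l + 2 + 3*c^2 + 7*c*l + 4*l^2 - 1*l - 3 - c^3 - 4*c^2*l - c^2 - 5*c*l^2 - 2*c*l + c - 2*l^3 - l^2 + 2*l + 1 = -c^3 + c^2*(2 - 4*l) + c*(-5*l^2 + 5*l - 1) - 2*l^3 + 3*l^2 - l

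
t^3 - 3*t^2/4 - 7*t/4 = t*(t - 7/4)*(t + 1)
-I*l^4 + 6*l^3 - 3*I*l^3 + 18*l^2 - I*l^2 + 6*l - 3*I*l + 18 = (l + 3)*(l - I)*(l + 6*I)*(-I*l + 1)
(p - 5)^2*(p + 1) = p^3 - 9*p^2 + 15*p + 25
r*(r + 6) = r^2 + 6*r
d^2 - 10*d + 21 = (d - 7)*(d - 3)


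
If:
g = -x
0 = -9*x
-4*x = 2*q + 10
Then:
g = 0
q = -5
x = 0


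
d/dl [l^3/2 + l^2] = l*(3*l + 4)/2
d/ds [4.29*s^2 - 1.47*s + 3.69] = 8.58*s - 1.47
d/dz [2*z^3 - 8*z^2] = 2*z*(3*z - 8)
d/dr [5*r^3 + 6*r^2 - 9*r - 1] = 15*r^2 + 12*r - 9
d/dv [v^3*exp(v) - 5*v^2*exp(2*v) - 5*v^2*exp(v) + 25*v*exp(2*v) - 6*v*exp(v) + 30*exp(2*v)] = (v^3 - 10*v^2*exp(v) - 2*v^2 + 40*v*exp(v) - 16*v + 85*exp(v) - 6)*exp(v)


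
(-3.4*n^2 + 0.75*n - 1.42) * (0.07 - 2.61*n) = 8.874*n^3 - 2.1955*n^2 + 3.7587*n - 0.0994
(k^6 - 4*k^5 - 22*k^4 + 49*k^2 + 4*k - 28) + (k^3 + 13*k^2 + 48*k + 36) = k^6 - 4*k^5 - 22*k^4 + k^3 + 62*k^2 + 52*k + 8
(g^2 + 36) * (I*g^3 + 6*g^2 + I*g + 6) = I*g^5 + 6*g^4 + 37*I*g^3 + 222*g^2 + 36*I*g + 216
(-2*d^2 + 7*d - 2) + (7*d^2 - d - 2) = 5*d^2 + 6*d - 4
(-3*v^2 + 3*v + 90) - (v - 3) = -3*v^2 + 2*v + 93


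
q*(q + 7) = q^2 + 7*q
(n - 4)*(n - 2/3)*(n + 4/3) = n^3 - 10*n^2/3 - 32*n/9 + 32/9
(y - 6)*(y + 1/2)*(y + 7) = y^3 + 3*y^2/2 - 83*y/2 - 21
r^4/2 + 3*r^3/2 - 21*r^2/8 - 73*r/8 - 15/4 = (r/2 + 1)*(r - 5/2)*(r + 1/2)*(r + 3)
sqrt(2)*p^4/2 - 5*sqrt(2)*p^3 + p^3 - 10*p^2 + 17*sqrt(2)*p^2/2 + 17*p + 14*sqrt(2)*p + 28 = (p/2 + sqrt(2)/2)*(p - 7)*(p - 4)*(sqrt(2)*p + sqrt(2))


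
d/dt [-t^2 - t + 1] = -2*t - 1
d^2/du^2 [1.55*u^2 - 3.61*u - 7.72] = 3.10000000000000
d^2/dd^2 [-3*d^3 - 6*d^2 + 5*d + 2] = -18*d - 12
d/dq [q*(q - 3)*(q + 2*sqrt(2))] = 3*q^2 - 6*q + 4*sqrt(2)*q - 6*sqrt(2)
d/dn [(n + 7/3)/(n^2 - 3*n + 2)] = (-n^2 - 14*n/3 + 9)/(n^4 - 6*n^3 + 13*n^2 - 12*n + 4)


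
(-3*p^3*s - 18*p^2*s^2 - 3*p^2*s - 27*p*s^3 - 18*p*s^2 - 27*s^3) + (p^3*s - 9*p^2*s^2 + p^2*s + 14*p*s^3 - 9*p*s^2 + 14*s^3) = -2*p^3*s - 27*p^2*s^2 - 2*p^2*s - 13*p*s^3 - 27*p*s^2 - 13*s^3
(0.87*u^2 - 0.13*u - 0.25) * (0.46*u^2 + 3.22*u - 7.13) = 0.4002*u^4 + 2.7416*u^3 - 6.7367*u^2 + 0.1219*u + 1.7825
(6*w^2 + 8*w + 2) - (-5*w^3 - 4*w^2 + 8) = 5*w^3 + 10*w^2 + 8*w - 6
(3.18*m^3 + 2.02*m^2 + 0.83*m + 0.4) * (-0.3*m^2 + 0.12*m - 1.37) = -0.954*m^5 - 0.2244*m^4 - 4.3632*m^3 - 2.7878*m^2 - 1.0891*m - 0.548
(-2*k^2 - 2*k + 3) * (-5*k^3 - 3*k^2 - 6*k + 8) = 10*k^5 + 16*k^4 + 3*k^3 - 13*k^2 - 34*k + 24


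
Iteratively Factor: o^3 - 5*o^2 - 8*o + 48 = (o - 4)*(o^2 - o - 12) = (o - 4)*(o + 3)*(o - 4)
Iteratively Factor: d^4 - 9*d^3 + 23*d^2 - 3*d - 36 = (d - 4)*(d^3 - 5*d^2 + 3*d + 9) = (d - 4)*(d - 3)*(d^2 - 2*d - 3) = (d - 4)*(d - 3)^2*(d + 1)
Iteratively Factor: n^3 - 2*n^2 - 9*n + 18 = (n - 2)*(n^2 - 9) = (n - 3)*(n - 2)*(n + 3)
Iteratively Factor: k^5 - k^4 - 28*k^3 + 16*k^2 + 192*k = (k + 3)*(k^4 - 4*k^3 - 16*k^2 + 64*k) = (k + 3)*(k + 4)*(k^3 - 8*k^2 + 16*k) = (k - 4)*(k + 3)*(k + 4)*(k^2 - 4*k) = (k - 4)^2*(k + 3)*(k + 4)*(k)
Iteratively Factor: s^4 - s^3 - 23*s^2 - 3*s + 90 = (s - 5)*(s^3 + 4*s^2 - 3*s - 18) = (s - 5)*(s + 3)*(s^2 + s - 6) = (s - 5)*(s + 3)^2*(s - 2)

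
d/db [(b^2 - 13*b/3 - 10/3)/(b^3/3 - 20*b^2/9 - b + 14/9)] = 3*(-9*b^4 + 78*b^3 - 197*b^2 - 316*b - 272)/(9*b^6 - 120*b^5 + 346*b^4 + 444*b^3 - 479*b^2 - 252*b + 196)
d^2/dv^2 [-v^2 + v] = -2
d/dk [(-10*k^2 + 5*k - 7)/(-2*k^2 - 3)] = (10*k^2 + 32*k - 15)/(4*k^4 + 12*k^2 + 9)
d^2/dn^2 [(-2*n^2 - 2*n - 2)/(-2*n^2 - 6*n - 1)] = 4*(-8*n^3 + 6*n^2 + 30*n + 29)/(8*n^6 + 72*n^5 + 228*n^4 + 288*n^3 + 114*n^2 + 18*n + 1)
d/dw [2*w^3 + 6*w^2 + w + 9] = 6*w^2 + 12*w + 1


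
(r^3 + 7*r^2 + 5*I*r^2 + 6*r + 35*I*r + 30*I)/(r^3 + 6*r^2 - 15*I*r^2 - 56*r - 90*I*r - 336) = (r^2 + r*(1 + 5*I) + 5*I)/(r^2 - 15*I*r - 56)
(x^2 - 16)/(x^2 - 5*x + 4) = (x + 4)/(x - 1)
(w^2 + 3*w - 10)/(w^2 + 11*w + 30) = (w - 2)/(w + 6)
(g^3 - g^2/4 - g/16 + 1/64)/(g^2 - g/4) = g - 1/(16*g)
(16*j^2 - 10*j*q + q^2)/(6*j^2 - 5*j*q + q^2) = (-8*j + q)/(-3*j + q)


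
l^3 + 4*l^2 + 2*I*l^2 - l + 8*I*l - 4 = (l + 4)*(l + I)^2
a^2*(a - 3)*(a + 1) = a^4 - 2*a^3 - 3*a^2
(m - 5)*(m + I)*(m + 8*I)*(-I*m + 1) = -I*m^4 + 10*m^3 + 5*I*m^3 - 50*m^2 + 17*I*m^2 - 8*m - 85*I*m + 40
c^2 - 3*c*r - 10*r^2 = (c - 5*r)*(c + 2*r)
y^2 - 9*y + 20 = (y - 5)*(y - 4)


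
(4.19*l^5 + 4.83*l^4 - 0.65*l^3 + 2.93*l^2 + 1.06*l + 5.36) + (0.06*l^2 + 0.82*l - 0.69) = 4.19*l^5 + 4.83*l^4 - 0.65*l^3 + 2.99*l^2 + 1.88*l + 4.67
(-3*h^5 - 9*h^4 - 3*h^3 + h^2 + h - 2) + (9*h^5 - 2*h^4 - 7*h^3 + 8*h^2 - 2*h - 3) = 6*h^5 - 11*h^4 - 10*h^3 + 9*h^2 - h - 5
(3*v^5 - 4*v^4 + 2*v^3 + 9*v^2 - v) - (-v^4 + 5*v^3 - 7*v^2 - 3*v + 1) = 3*v^5 - 3*v^4 - 3*v^3 + 16*v^2 + 2*v - 1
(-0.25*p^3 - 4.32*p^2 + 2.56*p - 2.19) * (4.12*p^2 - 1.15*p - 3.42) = -1.03*p^5 - 17.5109*p^4 + 16.3702*p^3 + 2.8076*p^2 - 6.2367*p + 7.4898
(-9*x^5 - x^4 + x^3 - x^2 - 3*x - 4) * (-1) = 9*x^5 + x^4 - x^3 + x^2 + 3*x + 4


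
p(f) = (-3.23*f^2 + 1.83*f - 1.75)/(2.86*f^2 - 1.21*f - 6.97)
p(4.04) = -1.35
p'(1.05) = 1.60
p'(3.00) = 0.60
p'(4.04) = 0.15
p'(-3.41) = -0.24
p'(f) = (1.21 - 5.72*f)*(-3.23*f^2 + 1.83*f - 1.75)/(2.86*f^2 - 1.21*f - 6.97)^2 + (1.83 - 6.46*f)/(2.86*f^2 - 1.21*f - 6.97)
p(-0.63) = 0.83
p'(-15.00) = -0.00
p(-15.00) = -1.15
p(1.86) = -14.13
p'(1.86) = 182.59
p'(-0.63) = -1.95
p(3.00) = -1.67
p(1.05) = 0.67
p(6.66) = -1.19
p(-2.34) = -2.06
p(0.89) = 0.46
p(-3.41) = -1.50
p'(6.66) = 0.02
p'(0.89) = 0.99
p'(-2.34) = -1.14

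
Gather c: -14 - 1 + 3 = -12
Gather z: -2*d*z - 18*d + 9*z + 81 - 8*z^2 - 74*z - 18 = -18*d - 8*z^2 + z*(-2*d - 65) + 63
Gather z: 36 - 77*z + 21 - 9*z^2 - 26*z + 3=-9*z^2 - 103*z + 60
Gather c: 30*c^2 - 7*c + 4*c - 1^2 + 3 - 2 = 30*c^2 - 3*c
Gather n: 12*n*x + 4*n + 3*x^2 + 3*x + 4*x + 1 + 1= n*(12*x + 4) + 3*x^2 + 7*x + 2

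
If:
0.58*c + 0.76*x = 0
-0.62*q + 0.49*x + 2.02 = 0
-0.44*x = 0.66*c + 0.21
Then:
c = -0.65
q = 3.65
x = 0.49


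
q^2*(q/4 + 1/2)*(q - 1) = q^4/4 + q^3/4 - q^2/2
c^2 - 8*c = c*(c - 8)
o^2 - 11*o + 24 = (o - 8)*(o - 3)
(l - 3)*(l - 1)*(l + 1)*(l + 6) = l^4 + 3*l^3 - 19*l^2 - 3*l + 18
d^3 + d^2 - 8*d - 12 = (d - 3)*(d + 2)^2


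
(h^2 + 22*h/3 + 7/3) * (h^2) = h^4 + 22*h^3/3 + 7*h^2/3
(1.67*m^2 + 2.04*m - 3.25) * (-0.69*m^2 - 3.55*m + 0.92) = -1.1523*m^4 - 7.3361*m^3 - 3.4631*m^2 + 13.4143*m - 2.99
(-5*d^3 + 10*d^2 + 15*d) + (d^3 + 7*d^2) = -4*d^3 + 17*d^2 + 15*d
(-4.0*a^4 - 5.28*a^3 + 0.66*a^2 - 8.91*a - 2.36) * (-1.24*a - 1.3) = 4.96*a^5 + 11.7472*a^4 + 6.0456*a^3 + 10.1904*a^2 + 14.5094*a + 3.068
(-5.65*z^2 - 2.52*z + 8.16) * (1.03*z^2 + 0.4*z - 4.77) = -5.8195*z^4 - 4.8556*z^3 + 34.3473*z^2 + 15.2844*z - 38.9232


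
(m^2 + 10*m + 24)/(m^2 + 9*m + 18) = (m + 4)/(m + 3)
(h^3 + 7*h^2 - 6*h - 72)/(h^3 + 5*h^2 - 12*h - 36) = (h + 4)/(h + 2)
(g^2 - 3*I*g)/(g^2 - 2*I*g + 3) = g/(g + I)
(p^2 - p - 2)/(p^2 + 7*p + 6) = (p - 2)/(p + 6)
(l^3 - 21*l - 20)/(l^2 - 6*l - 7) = (l^2 - l - 20)/(l - 7)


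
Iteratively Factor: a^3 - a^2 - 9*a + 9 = (a - 1)*(a^2 - 9) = (a - 3)*(a - 1)*(a + 3)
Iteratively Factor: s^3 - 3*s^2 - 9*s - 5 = (s - 5)*(s^2 + 2*s + 1) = (s - 5)*(s + 1)*(s + 1)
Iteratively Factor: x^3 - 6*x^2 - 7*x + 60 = (x + 3)*(x^2 - 9*x + 20) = (x - 4)*(x + 3)*(x - 5)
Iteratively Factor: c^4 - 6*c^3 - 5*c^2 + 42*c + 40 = (c + 1)*(c^3 - 7*c^2 + 2*c + 40) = (c - 5)*(c + 1)*(c^2 - 2*c - 8) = (c - 5)*(c - 4)*(c + 1)*(c + 2)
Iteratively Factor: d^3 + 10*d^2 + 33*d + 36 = (d + 3)*(d^2 + 7*d + 12) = (d + 3)^2*(d + 4)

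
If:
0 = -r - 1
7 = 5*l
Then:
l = 7/5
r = -1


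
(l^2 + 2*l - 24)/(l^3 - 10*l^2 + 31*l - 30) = (l^2 + 2*l - 24)/(l^3 - 10*l^2 + 31*l - 30)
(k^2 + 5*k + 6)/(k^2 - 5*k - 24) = (k + 2)/(k - 8)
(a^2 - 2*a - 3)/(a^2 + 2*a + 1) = (a - 3)/(a + 1)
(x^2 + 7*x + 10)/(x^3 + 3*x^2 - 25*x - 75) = (x + 2)/(x^2 - 2*x - 15)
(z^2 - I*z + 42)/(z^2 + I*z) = (z^2 - I*z + 42)/(z*(z + I))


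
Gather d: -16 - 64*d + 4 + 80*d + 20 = 16*d + 8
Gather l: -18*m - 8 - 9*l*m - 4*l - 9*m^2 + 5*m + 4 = l*(-9*m - 4) - 9*m^2 - 13*m - 4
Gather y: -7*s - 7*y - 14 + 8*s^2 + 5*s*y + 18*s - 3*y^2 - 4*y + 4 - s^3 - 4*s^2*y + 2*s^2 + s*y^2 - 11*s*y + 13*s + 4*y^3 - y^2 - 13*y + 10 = -s^3 + 10*s^2 + 24*s + 4*y^3 + y^2*(s - 4) + y*(-4*s^2 - 6*s - 24)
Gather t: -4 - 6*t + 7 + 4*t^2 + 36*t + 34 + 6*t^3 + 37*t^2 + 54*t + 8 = 6*t^3 + 41*t^2 + 84*t + 45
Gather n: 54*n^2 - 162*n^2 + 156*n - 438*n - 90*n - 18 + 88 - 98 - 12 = -108*n^2 - 372*n - 40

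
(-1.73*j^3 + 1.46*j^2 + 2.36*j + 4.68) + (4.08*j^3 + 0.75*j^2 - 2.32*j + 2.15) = 2.35*j^3 + 2.21*j^2 + 0.04*j + 6.83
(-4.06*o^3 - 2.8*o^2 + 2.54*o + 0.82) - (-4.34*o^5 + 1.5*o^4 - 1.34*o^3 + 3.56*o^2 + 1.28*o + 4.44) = 4.34*o^5 - 1.5*o^4 - 2.72*o^3 - 6.36*o^2 + 1.26*o - 3.62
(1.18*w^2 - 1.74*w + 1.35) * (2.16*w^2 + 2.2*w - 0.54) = 2.5488*w^4 - 1.1624*w^3 - 1.5492*w^2 + 3.9096*w - 0.729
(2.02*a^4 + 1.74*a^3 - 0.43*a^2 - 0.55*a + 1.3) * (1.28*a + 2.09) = 2.5856*a^5 + 6.449*a^4 + 3.0862*a^3 - 1.6027*a^2 + 0.5145*a + 2.717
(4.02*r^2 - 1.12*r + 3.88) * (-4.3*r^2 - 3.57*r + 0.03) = -17.286*r^4 - 9.5354*r^3 - 12.565*r^2 - 13.8852*r + 0.1164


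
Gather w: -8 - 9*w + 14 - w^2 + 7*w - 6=-w^2 - 2*w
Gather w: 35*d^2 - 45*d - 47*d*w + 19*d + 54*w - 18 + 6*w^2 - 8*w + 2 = 35*d^2 - 26*d + 6*w^2 + w*(46 - 47*d) - 16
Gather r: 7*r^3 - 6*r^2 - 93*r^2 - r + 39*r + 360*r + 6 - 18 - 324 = 7*r^3 - 99*r^2 + 398*r - 336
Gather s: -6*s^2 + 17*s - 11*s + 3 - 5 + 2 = -6*s^2 + 6*s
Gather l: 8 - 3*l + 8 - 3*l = 16 - 6*l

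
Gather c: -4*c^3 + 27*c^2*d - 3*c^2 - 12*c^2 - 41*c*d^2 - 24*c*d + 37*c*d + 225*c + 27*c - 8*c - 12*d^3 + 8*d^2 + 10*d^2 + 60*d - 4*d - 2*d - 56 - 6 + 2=-4*c^3 + c^2*(27*d - 15) + c*(-41*d^2 + 13*d + 244) - 12*d^3 + 18*d^2 + 54*d - 60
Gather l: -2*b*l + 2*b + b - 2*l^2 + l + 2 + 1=3*b - 2*l^2 + l*(1 - 2*b) + 3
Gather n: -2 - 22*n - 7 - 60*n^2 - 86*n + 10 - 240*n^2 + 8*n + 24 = -300*n^2 - 100*n + 25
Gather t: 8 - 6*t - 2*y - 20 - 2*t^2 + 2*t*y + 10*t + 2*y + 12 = -2*t^2 + t*(2*y + 4)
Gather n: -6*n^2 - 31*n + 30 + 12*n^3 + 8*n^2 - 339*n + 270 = 12*n^3 + 2*n^2 - 370*n + 300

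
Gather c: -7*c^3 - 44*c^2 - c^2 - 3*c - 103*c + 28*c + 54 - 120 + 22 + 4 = -7*c^3 - 45*c^2 - 78*c - 40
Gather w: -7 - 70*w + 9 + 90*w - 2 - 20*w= 0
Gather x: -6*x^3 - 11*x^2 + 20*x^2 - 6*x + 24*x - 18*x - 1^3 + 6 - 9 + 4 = -6*x^3 + 9*x^2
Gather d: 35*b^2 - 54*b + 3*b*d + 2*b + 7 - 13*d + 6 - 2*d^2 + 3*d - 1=35*b^2 - 52*b - 2*d^2 + d*(3*b - 10) + 12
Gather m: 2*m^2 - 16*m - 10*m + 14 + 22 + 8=2*m^2 - 26*m + 44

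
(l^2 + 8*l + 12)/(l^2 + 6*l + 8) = (l + 6)/(l + 4)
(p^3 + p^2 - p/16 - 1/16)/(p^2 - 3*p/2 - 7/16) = (4*p^2 + 3*p - 1)/(4*p - 7)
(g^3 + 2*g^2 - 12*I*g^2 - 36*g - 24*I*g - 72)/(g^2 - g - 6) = (g^2 - 12*I*g - 36)/(g - 3)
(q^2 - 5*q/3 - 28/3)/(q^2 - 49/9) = 3*(q - 4)/(3*q - 7)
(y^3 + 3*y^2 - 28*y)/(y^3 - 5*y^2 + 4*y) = (y + 7)/(y - 1)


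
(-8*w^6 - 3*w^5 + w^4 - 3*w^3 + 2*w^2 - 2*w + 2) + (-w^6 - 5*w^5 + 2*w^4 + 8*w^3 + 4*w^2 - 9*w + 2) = -9*w^6 - 8*w^5 + 3*w^4 + 5*w^3 + 6*w^2 - 11*w + 4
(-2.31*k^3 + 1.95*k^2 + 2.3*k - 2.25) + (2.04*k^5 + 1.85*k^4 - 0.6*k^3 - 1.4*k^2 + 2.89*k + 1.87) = 2.04*k^5 + 1.85*k^4 - 2.91*k^3 + 0.55*k^2 + 5.19*k - 0.38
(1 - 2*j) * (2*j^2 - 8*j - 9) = -4*j^3 + 18*j^2 + 10*j - 9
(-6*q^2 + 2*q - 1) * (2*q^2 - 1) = -12*q^4 + 4*q^3 + 4*q^2 - 2*q + 1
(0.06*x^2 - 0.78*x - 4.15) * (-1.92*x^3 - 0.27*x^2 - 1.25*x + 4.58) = -0.1152*x^5 + 1.4814*x^4 + 8.1036*x^3 + 2.3703*x^2 + 1.6151*x - 19.007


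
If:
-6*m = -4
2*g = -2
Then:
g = -1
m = 2/3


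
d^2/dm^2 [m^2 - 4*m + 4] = 2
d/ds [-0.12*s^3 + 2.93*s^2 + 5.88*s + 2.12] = -0.36*s^2 + 5.86*s + 5.88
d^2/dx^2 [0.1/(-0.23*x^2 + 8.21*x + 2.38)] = (-0.01058*x^2 + 0.37766*x + 0.1*(0.46*x - 8.21)*(0.92*x - 16.42) + 0.10948)/(-0.23*x^2 + 8.21*x + 2.38)^3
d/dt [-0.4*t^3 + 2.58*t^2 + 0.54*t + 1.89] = -1.2*t^2 + 5.16*t + 0.54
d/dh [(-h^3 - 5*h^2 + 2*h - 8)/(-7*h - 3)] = 2*(7*h^3 + 22*h^2 + 15*h - 31)/(49*h^2 + 42*h + 9)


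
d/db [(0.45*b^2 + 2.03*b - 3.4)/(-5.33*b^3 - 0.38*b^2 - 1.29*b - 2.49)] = (2.3985*b^4 + 21.6398*b^3 - 54.1751*b^2 - 4.825*b - 9.4407)/(28.4089*b^6 + 4.0508*b^5 + 13.8958*b^4 + 27.5238*b^3 + 3.5565*b^2 + 6.4242*b + 6.2001)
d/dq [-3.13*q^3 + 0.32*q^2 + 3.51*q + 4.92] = -9.39*q^2 + 0.64*q + 3.51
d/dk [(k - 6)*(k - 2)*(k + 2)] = 3*k^2 - 12*k - 4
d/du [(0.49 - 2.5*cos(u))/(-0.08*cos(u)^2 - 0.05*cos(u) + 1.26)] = (0.2*cos(u)^2 - 0.0784*cos(u) + 3.1255)*sin(u)/(0.0064*cos(u)^4 + 0.008*cos(u)^3 - 0.1991*cos(u)^2 - 0.126*cos(u) + 1.5876)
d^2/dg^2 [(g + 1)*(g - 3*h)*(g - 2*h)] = 6*g - 10*h + 2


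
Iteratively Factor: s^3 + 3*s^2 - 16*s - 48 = (s + 4)*(s^2 - s - 12) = (s + 3)*(s + 4)*(s - 4)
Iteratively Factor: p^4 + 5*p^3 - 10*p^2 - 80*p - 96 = (p - 4)*(p^3 + 9*p^2 + 26*p + 24) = (p - 4)*(p + 2)*(p^2 + 7*p + 12) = (p - 4)*(p + 2)*(p + 4)*(p + 3)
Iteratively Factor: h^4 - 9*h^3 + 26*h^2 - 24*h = (h - 4)*(h^3 - 5*h^2 + 6*h) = (h - 4)*(h - 2)*(h^2 - 3*h) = (h - 4)*(h - 3)*(h - 2)*(h)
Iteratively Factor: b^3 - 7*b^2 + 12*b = (b - 4)*(b^2 - 3*b) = (b - 4)*(b - 3)*(b)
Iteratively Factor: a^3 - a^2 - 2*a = (a + 1)*(a^2 - 2*a) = (a - 2)*(a + 1)*(a)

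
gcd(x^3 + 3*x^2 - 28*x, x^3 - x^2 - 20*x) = x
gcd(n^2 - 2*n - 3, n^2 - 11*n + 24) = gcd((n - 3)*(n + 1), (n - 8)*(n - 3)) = n - 3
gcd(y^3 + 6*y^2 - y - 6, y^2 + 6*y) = y + 6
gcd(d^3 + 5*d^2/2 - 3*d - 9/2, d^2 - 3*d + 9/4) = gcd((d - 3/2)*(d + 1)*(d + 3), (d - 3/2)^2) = d - 3/2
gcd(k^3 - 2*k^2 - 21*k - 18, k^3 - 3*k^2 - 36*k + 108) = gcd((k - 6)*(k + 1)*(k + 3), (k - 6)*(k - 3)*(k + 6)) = k - 6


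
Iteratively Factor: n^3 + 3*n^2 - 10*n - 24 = (n + 2)*(n^2 + n - 12) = (n + 2)*(n + 4)*(n - 3)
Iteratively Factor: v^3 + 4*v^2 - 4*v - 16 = (v + 4)*(v^2 - 4) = (v + 2)*(v + 4)*(v - 2)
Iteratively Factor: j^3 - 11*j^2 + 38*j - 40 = (j - 4)*(j^2 - 7*j + 10) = (j - 4)*(j - 2)*(j - 5)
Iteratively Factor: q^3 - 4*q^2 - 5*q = (q - 5)*(q^2 + q) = (q - 5)*(q + 1)*(q)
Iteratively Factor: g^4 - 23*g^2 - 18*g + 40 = (g - 1)*(g^3 + g^2 - 22*g - 40) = (g - 5)*(g - 1)*(g^2 + 6*g + 8) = (g - 5)*(g - 1)*(g + 2)*(g + 4)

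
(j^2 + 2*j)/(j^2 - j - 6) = j/(j - 3)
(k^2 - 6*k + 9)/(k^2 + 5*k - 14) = (k^2 - 6*k + 9)/(k^2 + 5*k - 14)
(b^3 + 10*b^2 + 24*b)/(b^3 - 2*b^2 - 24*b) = (b + 6)/(b - 6)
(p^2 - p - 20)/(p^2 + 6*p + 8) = (p - 5)/(p + 2)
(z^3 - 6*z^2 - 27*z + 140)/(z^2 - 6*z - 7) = (z^2 + z - 20)/(z + 1)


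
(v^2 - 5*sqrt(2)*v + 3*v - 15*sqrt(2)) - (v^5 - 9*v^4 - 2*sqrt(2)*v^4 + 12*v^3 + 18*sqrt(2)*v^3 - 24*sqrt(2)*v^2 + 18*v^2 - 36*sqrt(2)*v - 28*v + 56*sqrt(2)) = -v^5 + 2*sqrt(2)*v^4 + 9*v^4 - 18*sqrt(2)*v^3 - 12*v^3 - 17*v^2 + 24*sqrt(2)*v^2 + 31*v + 31*sqrt(2)*v - 71*sqrt(2)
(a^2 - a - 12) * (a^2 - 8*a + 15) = a^4 - 9*a^3 + 11*a^2 + 81*a - 180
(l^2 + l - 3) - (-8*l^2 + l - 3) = 9*l^2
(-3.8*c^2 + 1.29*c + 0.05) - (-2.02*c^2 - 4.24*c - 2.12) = -1.78*c^2 + 5.53*c + 2.17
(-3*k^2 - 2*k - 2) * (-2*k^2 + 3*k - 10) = 6*k^4 - 5*k^3 + 28*k^2 + 14*k + 20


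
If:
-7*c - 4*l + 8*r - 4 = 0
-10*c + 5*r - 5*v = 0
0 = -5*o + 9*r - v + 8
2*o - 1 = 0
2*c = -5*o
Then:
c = -5/4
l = 7/16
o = 1/2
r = -3/8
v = 17/8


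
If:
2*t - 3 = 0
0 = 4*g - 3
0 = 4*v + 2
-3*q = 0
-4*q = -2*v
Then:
No Solution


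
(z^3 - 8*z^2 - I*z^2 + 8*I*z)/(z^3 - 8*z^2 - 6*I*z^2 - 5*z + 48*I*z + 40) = z/(z - 5*I)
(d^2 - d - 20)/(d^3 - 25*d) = (d + 4)/(d*(d + 5))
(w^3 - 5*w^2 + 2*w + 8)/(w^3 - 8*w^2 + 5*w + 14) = (w - 4)/(w - 7)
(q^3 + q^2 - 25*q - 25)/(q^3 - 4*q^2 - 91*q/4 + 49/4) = 4*(q^3 + q^2 - 25*q - 25)/(4*q^3 - 16*q^2 - 91*q + 49)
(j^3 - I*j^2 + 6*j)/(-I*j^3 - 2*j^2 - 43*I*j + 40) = j*(-j^2 + I*j - 6)/(I*j^3 + 2*j^2 + 43*I*j - 40)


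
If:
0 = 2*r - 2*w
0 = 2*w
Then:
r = 0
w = 0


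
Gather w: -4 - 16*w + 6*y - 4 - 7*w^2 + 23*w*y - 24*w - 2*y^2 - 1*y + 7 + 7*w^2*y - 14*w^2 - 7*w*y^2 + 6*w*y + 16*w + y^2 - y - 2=w^2*(7*y - 21) + w*(-7*y^2 + 29*y - 24) - y^2 + 4*y - 3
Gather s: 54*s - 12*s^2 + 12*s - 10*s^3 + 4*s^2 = -10*s^3 - 8*s^2 + 66*s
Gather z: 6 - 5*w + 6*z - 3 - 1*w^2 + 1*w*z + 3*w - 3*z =-w^2 - 2*w + z*(w + 3) + 3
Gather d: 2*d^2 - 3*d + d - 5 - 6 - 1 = 2*d^2 - 2*d - 12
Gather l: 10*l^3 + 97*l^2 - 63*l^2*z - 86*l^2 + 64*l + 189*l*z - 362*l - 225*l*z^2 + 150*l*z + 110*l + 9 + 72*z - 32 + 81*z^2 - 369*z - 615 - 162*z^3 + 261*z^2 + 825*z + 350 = 10*l^3 + l^2*(11 - 63*z) + l*(-225*z^2 + 339*z - 188) - 162*z^3 + 342*z^2 + 528*z - 288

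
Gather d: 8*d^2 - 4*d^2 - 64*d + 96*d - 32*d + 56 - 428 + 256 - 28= 4*d^2 - 144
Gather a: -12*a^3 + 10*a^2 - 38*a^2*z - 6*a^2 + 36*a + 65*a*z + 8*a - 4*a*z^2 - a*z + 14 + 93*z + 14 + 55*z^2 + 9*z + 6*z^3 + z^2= -12*a^3 + a^2*(4 - 38*z) + a*(-4*z^2 + 64*z + 44) + 6*z^3 + 56*z^2 + 102*z + 28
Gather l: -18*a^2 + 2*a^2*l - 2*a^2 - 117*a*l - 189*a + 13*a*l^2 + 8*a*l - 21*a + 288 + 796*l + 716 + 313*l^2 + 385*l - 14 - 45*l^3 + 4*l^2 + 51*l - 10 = -20*a^2 - 210*a - 45*l^3 + l^2*(13*a + 317) + l*(2*a^2 - 109*a + 1232) + 980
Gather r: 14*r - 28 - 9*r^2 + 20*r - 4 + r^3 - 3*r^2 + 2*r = r^3 - 12*r^2 + 36*r - 32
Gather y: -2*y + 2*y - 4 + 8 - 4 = 0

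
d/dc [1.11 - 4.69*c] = -4.69000000000000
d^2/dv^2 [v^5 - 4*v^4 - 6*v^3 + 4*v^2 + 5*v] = 20*v^3 - 48*v^2 - 36*v + 8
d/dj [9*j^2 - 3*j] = 18*j - 3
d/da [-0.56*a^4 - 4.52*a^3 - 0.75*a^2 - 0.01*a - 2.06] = -2.24*a^3 - 13.56*a^2 - 1.5*a - 0.01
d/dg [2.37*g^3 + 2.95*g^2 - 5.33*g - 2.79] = 7.11*g^2 + 5.9*g - 5.33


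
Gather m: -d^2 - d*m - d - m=-d^2 - d + m*(-d - 1)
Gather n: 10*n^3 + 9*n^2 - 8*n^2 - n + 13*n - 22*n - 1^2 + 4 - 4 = 10*n^3 + n^2 - 10*n - 1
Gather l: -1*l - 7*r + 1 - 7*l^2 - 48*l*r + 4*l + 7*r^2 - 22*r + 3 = -7*l^2 + l*(3 - 48*r) + 7*r^2 - 29*r + 4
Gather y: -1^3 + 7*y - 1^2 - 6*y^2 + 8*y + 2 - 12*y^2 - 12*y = -18*y^2 + 3*y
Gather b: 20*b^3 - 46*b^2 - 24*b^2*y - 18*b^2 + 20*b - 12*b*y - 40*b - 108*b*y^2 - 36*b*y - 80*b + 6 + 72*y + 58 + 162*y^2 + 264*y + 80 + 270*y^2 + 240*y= 20*b^3 + b^2*(-24*y - 64) + b*(-108*y^2 - 48*y - 100) + 432*y^2 + 576*y + 144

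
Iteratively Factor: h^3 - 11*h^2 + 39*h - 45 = (h - 3)*(h^2 - 8*h + 15) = (h - 5)*(h - 3)*(h - 3)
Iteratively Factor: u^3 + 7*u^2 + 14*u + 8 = (u + 2)*(u^2 + 5*u + 4) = (u + 1)*(u + 2)*(u + 4)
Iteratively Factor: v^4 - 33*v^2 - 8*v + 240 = (v - 3)*(v^3 + 3*v^2 - 24*v - 80) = (v - 3)*(v + 4)*(v^2 - v - 20) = (v - 3)*(v + 4)^2*(v - 5)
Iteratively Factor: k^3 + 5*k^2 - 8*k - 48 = (k + 4)*(k^2 + k - 12) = (k - 3)*(k + 4)*(k + 4)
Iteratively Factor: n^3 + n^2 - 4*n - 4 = (n + 1)*(n^2 - 4) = (n - 2)*(n + 1)*(n + 2)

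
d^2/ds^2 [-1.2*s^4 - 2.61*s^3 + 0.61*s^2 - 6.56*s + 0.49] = -14.4*s^2 - 15.66*s + 1.22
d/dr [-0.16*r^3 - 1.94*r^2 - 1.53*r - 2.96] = -0.48*r^2 - 3.88*r - 1.53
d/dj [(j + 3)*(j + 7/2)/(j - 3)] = (j^2 - 6*j - 30)/(j^2 - 6*j + 9)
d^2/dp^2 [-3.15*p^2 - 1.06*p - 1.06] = -6.30000000000000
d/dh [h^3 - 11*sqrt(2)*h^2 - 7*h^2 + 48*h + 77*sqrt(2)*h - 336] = 3*h^2 - 22*sqrt(2)*h - 14*h + 48 + 77*sqrt(2)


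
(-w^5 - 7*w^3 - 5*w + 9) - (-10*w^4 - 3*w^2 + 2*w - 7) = -w^5 + 10*w^4 - 7*w^3 + 3*w^2 - 7*w + 16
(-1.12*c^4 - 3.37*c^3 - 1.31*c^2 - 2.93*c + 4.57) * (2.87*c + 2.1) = -3.2144*c^5 - 12.0239*c^4 - 10.8367*c^3 - 11.1601*c^2 + 6.9629*c + 9.597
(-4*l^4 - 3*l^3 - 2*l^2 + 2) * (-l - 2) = 4*l^5 + 11*l^4 + 8*l^3 + 4*l^2 - 2*l - 4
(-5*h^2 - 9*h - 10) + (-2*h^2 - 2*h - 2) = -7*h^2 - 11*h - 12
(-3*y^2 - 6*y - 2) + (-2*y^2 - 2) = -5*y^2 - 6*y - 4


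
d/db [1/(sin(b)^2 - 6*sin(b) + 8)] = 2*(3 - sin(b))*cos(b)/(sin(b)^2 - 6*sin(b) + 8)^2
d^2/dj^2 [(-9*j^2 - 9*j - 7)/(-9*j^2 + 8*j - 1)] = 2*(1377*j^3 + 1458*j^2 - 1755*j + 466)/(729*j^6 - 1944*j^5 + 1971*j^4 - 944*j^3 + 219*j^2 - 24*j + 1)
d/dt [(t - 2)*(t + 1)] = 2*t - 1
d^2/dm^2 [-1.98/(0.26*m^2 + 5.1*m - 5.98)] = (0.267696*m^2 + 5.25096*m - 1.98*(0.52*m + 5.1)*(1.04*m + 10.2) - 6.157008)/(0.26*m^2 + 5.1*m - 5.98)^3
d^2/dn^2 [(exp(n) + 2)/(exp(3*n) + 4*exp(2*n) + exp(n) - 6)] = (4*exp(3*n) + 6*exp(2*n) + 16*exp(n) + 6)*exp(n)/(exp(6*n) + 6*exp(5*n) + 3*exp(4*n) - 28*exp(3*n) - 9*exp(2*n) + 54*exp(n) - 27)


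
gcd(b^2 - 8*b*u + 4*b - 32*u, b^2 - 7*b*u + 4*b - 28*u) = b + 4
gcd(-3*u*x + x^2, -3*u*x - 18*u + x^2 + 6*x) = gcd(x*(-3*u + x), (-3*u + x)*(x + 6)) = -3*u + x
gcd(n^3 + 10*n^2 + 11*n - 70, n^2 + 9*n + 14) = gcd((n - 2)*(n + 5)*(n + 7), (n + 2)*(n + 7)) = n + 7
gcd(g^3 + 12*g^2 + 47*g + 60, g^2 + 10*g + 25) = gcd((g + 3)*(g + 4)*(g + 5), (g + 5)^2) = g + 5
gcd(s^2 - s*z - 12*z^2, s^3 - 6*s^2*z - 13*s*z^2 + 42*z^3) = s + 3*z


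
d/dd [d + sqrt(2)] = 1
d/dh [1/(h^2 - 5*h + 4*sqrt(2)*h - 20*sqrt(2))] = (-2*h - 4*sqrt(2) + 5)/(h^2 - 5*h + 4*sqrt(2)*h - 20*sqrt(2))^2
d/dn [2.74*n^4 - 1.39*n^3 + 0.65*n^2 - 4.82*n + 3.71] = 10.96*n^3 - 4.17*n^2 + 1.3*n - 4.82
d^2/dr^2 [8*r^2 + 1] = 16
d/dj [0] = 0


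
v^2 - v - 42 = (v - 7)*(v + 6)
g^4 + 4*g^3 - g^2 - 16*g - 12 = (g - 2)*(g + 1)*(g + 2)*(g + 3)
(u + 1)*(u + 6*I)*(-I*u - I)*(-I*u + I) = -u^4 - u^3 - 6*I*u^3 + u^2 - 6*I*u^2 + u + 6*I*u + 6*I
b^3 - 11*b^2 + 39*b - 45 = (b - 5)*(b - 3)^2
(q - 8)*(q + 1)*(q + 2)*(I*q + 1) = I*q^4 + q^3 - 5*I*q^3 - 5*q^2 - 22*I*q^2 - 22*q - 16*I*q - 16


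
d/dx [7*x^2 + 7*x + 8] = 14*x + 7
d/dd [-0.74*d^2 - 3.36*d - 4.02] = -1.48*d - 3.36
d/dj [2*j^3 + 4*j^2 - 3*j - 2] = 6*j^2 + 8*j - 3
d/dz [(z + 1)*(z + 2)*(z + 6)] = 3*z^2 + 18*z + 20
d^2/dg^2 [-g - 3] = 0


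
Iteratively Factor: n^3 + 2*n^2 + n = (n)*(n^2 + 2*n + 1) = n*(n + 1)*(n + 1)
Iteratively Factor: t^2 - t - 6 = (t - 3)*(t + 2)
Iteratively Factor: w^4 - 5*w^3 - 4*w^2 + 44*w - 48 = (w - 2)*(w^3 - 3*w^2 - 10*w + 24) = (w - 4)*(w - 2)*(w^2 + w - 6) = (w - 4)*(w - 2)^2*(w + 3)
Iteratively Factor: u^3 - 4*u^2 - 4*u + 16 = (u - 4)*(u^2 - 4) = (u - 4)*(u + 2)*(u - 2)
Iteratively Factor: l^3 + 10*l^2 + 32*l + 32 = (l + 2)*(l^2 + 8*l + 16) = (l + 2)*(l + 4)*(l + 4)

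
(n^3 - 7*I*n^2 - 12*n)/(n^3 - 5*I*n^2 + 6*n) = (n^2 - 7*I*n - 12)/(n^2 - 5*I*n + 6)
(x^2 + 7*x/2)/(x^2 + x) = (x + 7/2)/(x + 1)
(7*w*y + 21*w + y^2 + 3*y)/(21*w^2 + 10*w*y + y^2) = (y + 3)/(3*w + y)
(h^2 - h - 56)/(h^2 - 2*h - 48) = (h + 7)/(h + 6)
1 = 1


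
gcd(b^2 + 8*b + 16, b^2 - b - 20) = b + 4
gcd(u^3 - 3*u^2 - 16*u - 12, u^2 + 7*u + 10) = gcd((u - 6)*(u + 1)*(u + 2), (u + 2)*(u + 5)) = u + 2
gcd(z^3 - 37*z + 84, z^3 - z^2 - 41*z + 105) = z^2 + 4*z - 21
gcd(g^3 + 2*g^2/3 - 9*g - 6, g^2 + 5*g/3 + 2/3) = g + 2/3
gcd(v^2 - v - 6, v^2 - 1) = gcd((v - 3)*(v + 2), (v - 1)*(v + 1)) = 1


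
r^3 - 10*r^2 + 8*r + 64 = (r - 8)*(r - 4)*(r + 2)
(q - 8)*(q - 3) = q^2 - 11*q + 24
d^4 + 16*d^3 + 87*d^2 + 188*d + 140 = (d + 2)^2*(d + 5)*(d + 7)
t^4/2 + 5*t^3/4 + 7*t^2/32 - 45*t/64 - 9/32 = (t/2 + 1)*(t - 3/4)*(t + 1/2)*(t + 3/4)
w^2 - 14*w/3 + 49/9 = (w - 7/3)^2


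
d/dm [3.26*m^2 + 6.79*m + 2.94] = 6.52*m + 6.79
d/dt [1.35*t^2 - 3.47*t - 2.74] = 2.7*t - 3.47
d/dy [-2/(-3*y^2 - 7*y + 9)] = 2*(-6*y - 7)/(3*y^2 + 7*y - 9)^2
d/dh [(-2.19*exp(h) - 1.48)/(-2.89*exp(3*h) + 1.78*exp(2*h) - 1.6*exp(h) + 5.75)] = (-12.6582*exp(3*h) - 8.9334*exp(2*h) + 5.2688*exp(h) - 14.9605)*exp(h)/(8.3521*exp(6*h) - 10.2884*exp(5*h) + 12.4164*exp(4*h) - 38.931*exp(3*h) + 23.03*exp(2*h) - 18.4*exp(h) + 33.0625)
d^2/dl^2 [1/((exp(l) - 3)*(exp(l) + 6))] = (4*exp(3*l) + 9*exp(2*l) + 81*exp(l) + 54)*exp(l)/(exp(6*l) + 9*exp(5*l) - 27*exp(4*l) - 297*exp(3*l) + 486*exp(2*l) + 2916*exp(l) - 5832)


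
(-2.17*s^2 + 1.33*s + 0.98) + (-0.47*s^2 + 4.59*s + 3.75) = -2.64*s^2 + 5.92*s + 4.73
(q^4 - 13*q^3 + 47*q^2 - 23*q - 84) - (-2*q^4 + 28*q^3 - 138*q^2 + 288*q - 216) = 3*q^4 - 41*q^3 + 185*q^2 - 311*q + 132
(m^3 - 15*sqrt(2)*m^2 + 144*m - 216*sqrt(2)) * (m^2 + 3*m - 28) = m^5 - 15*sqrt(2)*m^4 + 3*m^4 - 45*sqrt(2)*m^3 + 116*m^3 + 204*sqrt(2)*m^2 + 432*m^2 - 4032*m - 648*sqrt(2)*m + 6048*sqrt(2)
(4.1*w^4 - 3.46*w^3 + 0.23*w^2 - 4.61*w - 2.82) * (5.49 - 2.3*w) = -9.43*w^5 + 30.467*w^4 - 19.5244*w^3 + 11.8657*w^2 - 18.8229*w - 15.4818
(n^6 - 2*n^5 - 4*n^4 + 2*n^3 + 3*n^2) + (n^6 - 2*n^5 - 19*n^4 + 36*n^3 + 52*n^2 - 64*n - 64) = 2*n^6 - 4*n^5 - 23*n^4 + 38*n^3 + 55*n^2 - 64*n - 64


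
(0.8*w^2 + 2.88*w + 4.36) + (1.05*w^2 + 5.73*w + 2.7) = 1.85*w^2 + 8.61*w + 7.06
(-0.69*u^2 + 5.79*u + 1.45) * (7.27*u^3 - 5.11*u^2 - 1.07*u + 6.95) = -5.0163*u^5 + 45.6192*u^4 - 18.3071*u^3 - 18.4003*u^2 + 38.689*u + 10.0775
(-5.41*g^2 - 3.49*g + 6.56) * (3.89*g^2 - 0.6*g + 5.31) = -21.0449*g^4 - 10.3301*g^3 - 1.1147*g^2 - 22.4679*g + 34.8336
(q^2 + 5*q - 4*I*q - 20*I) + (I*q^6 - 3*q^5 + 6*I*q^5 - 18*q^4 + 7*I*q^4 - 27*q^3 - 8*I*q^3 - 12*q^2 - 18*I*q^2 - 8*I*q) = I*q^6 - 3*q^5 + 6*I*q^5 - 18*q^4 + 7*I*q^4 - 27*q^3 - 8*I*q^3 - 11*q^2 - 18*I*q^2 + 5*q - 12*I*q - 20*I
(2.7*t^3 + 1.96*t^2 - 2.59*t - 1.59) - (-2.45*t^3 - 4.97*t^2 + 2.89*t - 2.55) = 5.15*t^3 + 6.93*t^2 - 5.48*t + 0.96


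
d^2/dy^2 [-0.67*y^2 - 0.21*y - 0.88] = -1.34000000000000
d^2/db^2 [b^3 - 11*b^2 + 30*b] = 6*b - 22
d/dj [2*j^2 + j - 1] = 4*j + 1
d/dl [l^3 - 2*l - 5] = 3*l^2 - 2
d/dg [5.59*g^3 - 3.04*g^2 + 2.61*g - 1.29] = 16.77*g^2 - 6.08*g + 2.61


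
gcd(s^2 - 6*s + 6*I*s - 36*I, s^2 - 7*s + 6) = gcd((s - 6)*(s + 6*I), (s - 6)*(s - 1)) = s - 6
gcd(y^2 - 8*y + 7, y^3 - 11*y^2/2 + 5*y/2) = 1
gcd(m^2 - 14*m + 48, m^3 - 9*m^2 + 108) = m - 6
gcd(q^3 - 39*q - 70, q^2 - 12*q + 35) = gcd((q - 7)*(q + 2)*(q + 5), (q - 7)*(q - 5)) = q - 7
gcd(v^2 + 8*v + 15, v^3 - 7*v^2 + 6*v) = 1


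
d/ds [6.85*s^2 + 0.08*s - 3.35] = 13.7*s + 0.08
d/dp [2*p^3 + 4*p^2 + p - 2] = 6*p^2 + 8*p + 1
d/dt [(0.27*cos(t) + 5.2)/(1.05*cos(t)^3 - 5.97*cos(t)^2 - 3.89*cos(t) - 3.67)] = (0.567*cos(t)^3 + 14.7681*cos(t)^2 - 62.088*cos(t) - 19.2371)*sin(t)/(1.1025*cos(t)^6 - 12.537*cos(t)^5 + 27.4719*cos(t)^4 + 38.7396*cos(t)^3 + 58.9519*cos(t)^2 + 28.5526*cos(t) + 13.4689)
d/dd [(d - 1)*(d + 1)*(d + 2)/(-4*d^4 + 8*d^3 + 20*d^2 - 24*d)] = (d^2 + 2*d - 3)/(4*d^2*(d^2 - 6*d + 9))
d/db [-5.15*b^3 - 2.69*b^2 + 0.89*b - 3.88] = -15.45*b^2 - 5.38*b + 0.89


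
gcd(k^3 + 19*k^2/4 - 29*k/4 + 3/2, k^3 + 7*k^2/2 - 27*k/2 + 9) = k^2 + 5*k - 6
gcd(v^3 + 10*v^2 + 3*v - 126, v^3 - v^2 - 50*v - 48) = v + 6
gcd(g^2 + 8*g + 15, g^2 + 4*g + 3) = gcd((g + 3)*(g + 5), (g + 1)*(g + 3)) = g + 3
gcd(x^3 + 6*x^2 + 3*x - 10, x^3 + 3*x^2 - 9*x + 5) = x^2 + 4*x - 5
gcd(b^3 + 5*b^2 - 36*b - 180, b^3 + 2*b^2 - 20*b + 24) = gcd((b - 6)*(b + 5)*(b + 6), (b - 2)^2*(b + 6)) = b + 6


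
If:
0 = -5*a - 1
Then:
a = -1/5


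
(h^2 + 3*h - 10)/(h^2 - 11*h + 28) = (h^2 + 3*h - 10)/(h^2 - 11*h + 28)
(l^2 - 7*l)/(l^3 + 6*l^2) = (l - 7)/(l*(l + 6))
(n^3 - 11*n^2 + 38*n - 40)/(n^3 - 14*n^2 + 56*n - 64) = (n - 5)/(n - 8)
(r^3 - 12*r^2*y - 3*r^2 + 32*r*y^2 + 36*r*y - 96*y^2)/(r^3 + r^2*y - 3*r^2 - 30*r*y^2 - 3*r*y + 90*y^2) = (-r^2 + 12*r*y - 32*y^2)/(-r^2 - r*y + 30*y^2)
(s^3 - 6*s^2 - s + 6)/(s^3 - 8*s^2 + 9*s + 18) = (s - 1)/(s - 3)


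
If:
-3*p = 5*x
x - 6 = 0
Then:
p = -10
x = 6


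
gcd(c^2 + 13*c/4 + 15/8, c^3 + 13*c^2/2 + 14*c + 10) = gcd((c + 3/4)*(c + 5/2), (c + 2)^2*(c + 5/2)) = c + 5/2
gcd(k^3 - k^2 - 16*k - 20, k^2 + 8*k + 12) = k + 2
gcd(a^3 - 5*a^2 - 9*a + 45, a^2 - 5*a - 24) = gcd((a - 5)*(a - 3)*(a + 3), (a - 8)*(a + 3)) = a + 3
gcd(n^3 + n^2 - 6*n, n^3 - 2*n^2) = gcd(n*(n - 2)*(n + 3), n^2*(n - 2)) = n^2 - 2*n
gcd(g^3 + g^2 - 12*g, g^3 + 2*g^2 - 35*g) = g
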